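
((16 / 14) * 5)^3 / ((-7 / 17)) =-1088000 / 2401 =-453.14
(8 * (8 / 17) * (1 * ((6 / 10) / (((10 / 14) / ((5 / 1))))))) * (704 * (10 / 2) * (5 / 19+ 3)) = 58662912 / 323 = 181618.92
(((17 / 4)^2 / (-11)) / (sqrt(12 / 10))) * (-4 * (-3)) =-289 * sqrt(30) / 88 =-17.99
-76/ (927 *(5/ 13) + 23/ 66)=-65208/ 306209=-0.21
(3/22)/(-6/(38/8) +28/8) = 57/935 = 0.06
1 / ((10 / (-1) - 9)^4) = 1 / 130321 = 0.00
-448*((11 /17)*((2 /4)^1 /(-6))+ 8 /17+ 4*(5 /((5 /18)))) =-97328 /3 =-32442.67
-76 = -76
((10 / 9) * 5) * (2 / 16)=25 / 36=0.69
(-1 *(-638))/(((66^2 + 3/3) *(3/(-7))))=-4466/13071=-0.34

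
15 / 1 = 15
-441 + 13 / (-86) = -37939 / 86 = -441.15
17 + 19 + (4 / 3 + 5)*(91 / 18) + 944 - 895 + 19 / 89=563417 / 4806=117.23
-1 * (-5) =5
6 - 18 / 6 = 3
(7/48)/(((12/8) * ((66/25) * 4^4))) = 175/1216512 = 0.00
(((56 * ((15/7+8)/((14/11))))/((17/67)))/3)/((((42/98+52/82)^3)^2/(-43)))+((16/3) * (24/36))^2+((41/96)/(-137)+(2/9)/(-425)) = -84990073728651322632700579/4859633551414144500000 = -17488.99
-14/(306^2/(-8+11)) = -7/15606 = -0.00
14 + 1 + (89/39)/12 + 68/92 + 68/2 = 537439/10764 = 49.93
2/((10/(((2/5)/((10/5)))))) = 1/25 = 0.04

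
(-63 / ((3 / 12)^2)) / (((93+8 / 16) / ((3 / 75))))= -2016 / 4675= -0.43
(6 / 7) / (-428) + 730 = 1093537 / 1498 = 730.00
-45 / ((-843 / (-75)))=-1125 / 281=-4.00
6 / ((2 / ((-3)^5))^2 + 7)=354294 / 413347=0.86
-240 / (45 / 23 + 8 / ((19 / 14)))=-104880 / 3431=-30.57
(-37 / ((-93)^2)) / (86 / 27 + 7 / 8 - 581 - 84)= 888 / 137195243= 0.00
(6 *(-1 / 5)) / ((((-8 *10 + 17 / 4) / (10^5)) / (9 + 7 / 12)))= 4600000 / 303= 15181.52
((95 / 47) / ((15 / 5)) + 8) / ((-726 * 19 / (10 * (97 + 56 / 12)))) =-1865075 / 2917431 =-0.64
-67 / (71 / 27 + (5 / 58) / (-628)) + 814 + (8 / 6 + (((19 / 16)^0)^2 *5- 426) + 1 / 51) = 16216188904 / 43961473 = 368.87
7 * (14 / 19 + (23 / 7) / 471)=46595 / 8949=5.21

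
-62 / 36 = -31 / 18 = -1.72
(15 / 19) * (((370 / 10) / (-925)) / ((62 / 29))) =-87 / 5890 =-0.01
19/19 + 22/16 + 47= 395/8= 49.38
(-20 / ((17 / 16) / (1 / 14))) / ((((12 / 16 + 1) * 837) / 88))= -56320 / 697221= -0.08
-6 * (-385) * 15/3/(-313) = -11550/313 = -36.90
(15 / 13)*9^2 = 1215 / 13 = 93.46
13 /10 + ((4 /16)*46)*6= 703 /10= 70.30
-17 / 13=-1.31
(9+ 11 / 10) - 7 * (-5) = 451 / 10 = 45.10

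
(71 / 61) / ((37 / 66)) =4686 / 2257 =2.08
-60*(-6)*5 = 1800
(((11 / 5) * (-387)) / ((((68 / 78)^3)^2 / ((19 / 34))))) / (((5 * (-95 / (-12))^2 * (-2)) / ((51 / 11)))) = 36767353558689 / 4586138110000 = 8.02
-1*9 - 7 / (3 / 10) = -97 / 3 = -32.33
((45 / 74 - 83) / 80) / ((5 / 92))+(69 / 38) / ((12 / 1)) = -1321557 / 70300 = -18.80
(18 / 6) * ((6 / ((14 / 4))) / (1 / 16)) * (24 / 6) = 2304 / 7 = 329.14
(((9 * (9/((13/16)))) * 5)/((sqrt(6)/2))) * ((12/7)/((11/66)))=155520 * sqrt(6)/91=4186.20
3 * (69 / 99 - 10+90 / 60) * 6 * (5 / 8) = -87.78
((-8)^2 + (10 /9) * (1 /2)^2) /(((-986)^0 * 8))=1157 /144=8.03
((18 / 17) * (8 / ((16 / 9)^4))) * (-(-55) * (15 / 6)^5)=10149046875 / 2228224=4554.77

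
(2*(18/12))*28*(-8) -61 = -733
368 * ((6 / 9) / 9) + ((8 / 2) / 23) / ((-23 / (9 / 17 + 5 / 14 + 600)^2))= -546694444883 / 202261563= -2702.91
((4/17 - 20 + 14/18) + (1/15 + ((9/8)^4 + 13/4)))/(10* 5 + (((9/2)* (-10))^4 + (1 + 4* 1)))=-44082659/12849234739200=-0.00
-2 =-2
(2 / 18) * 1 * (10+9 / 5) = 1.31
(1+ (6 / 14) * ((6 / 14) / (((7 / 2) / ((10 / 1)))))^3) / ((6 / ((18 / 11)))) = 4414629 / 9058973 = 0.49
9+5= 14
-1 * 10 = -10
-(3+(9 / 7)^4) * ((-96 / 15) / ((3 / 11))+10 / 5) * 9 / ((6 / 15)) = 949716 / 343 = 2768.85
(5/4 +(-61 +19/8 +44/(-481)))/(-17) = 221131/65416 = 3.38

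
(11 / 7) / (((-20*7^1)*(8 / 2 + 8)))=-11 / 11760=-0.00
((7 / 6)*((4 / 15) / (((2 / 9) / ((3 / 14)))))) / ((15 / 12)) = 6 / 25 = 0.24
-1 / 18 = -0.06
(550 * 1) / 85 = 110 / 17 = 6.47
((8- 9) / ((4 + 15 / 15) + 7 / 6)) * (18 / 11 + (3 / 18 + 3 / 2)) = -218 / 407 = -0.54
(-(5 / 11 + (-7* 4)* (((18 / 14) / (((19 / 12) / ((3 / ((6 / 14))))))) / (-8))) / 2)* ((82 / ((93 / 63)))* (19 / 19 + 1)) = -1130.37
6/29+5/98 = 733/2842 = 0.26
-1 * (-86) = 86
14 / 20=7 / 10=0.70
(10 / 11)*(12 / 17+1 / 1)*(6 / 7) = 1740 / 1309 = 1.33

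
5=5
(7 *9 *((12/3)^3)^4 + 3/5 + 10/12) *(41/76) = 570204591.93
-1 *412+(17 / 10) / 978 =-4029343 / 9780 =-412.00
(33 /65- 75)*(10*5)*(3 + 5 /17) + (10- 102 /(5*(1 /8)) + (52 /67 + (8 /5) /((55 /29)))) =-50576979386 /4071925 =-12420.90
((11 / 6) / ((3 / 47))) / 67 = 517 / 1206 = 0.43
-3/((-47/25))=75/47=1.60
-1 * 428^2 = -183184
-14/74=-7/37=-0.19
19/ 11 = 1.73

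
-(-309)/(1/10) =3090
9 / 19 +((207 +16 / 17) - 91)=37925 / 323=117.41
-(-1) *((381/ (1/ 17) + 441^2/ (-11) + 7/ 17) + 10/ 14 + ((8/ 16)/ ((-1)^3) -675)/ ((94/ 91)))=-2917643705/ 246092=-11855.91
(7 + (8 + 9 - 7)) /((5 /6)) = 102 /5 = 20.40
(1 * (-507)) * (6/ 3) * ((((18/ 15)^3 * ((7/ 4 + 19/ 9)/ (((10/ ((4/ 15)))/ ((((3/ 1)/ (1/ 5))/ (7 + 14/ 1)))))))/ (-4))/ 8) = 70473/ 17500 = 4.03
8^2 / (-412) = -16 / 103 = -0.16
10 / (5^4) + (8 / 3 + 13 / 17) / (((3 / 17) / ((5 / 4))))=109447 / 4500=24.32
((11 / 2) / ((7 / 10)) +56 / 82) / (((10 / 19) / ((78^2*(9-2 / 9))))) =866540.37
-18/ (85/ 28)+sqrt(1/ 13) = -504/ 85+sqrt(13)/ 13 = -5.65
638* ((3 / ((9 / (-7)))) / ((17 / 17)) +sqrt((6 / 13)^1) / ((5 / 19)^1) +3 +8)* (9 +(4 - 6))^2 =593978* sqrt(78) / 65 +812812 / 3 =351643.05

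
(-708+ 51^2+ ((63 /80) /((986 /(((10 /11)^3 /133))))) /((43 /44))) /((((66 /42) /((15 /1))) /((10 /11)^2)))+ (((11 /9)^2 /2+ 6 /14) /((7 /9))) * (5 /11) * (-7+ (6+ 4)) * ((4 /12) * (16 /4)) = 427280188004206930 /28606912728471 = 14936.26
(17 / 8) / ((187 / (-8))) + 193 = 2122 / 11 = 192.91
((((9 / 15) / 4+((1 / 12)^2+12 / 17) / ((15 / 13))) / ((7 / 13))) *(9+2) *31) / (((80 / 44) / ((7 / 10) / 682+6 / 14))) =82684063891 / 719712000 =114.88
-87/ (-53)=87/ 53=1.64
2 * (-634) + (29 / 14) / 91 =-1615403 / 1274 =-1267.98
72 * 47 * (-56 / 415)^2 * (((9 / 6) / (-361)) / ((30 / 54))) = -0.46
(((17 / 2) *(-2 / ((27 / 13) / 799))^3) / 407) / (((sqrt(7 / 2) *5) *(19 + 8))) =-37663.95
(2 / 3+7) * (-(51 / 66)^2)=-6647 / 1452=-4.58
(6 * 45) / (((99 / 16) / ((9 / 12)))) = 360 / 11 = 32.73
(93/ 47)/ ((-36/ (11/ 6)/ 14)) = -2387/ 1692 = -1.41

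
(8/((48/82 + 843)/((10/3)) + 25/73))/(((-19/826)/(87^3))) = -130237037572320/144111257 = -903725.64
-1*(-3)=3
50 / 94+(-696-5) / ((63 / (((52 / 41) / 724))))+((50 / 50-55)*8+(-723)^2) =522297.51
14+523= 537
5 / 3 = 1.67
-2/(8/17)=-17/4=-4.25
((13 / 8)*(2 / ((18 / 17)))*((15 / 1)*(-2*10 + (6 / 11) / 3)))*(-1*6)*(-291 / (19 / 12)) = -210296970 / 209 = -1006205.60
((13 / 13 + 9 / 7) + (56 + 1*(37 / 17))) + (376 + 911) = 160348 / 119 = 1347.46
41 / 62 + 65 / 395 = 4045 / 4898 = 0.83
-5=-5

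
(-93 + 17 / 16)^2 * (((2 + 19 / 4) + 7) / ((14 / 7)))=119011255 / 2048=58110.96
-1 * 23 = -23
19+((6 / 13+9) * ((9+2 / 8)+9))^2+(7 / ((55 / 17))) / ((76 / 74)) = 84310091621 / 2825680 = 29837.10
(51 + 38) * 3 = 267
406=406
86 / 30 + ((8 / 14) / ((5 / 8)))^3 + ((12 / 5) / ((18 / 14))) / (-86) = 19962197 / 5530875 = 3.61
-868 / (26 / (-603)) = 20130.92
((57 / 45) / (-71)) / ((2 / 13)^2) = -3211 / 4260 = -0.75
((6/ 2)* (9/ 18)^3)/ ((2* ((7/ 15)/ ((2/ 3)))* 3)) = 5/ 56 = 0.09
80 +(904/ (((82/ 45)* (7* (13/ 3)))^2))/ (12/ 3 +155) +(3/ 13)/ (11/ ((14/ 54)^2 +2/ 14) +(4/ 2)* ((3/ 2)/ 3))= 3376633479073006/ 42204655303265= 80.01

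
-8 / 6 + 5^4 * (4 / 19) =7424 / 57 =130.25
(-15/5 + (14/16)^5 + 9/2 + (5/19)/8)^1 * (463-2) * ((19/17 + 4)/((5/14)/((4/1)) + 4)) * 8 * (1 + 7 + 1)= 3218312538441/37871104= 84980.69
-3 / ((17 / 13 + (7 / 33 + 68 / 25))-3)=-32175 / 13297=-2.42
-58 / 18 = -29 / 9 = -3.22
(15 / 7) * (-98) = -210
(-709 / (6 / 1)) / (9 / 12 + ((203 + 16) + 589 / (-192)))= -22688 / 41603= -0.55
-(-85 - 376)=461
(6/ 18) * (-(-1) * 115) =115/ 3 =38.33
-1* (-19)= 19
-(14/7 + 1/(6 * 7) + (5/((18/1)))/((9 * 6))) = -13805/6804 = -2.03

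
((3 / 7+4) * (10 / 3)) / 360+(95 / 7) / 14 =5347 / 5292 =1.01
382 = 382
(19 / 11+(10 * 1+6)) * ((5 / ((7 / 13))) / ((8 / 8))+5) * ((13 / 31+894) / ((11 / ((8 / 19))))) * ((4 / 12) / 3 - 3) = -5355272000 / 213807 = -25047.22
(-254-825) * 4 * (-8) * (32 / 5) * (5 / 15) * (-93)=-34251776 / 5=-6850355.20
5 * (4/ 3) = 20/ 3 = 6.67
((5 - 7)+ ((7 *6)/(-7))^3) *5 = -1090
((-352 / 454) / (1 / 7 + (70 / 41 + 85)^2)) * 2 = -258874 / 1255137707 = -0.00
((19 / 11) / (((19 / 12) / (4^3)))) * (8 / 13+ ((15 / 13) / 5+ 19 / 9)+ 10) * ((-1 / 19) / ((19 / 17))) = -6597632 / 154869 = -42.60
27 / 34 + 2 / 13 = 419 / 442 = 0.95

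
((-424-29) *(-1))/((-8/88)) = -4983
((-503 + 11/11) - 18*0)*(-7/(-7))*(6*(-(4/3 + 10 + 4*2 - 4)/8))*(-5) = -28865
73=73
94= 94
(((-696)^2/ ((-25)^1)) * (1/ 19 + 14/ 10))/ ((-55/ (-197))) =-13169333376/ 130625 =-100817.86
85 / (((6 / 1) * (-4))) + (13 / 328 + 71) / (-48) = -5.02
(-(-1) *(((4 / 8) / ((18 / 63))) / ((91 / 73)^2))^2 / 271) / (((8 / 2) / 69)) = 1959478629 / 24272737216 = 0.08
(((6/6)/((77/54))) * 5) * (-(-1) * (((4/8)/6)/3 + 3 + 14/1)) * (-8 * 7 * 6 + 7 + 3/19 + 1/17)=-139497345/7106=-19630.92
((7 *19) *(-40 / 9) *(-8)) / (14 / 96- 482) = -680960 / 69387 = -9.81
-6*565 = -3390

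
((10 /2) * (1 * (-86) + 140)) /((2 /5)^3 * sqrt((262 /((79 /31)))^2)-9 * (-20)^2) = -1333125 /17742512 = -0.08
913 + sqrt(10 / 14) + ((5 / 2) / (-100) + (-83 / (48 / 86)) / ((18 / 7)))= sqrt(35) / 7 + 1847111 / 2160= 855.99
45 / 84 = 15 / 28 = 0.54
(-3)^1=-3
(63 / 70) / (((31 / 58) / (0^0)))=261 / 155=1.68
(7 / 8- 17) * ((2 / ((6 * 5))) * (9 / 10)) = -387 / 400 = -0.97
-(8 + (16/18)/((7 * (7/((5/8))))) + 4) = -5297/441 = -12.01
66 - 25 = 41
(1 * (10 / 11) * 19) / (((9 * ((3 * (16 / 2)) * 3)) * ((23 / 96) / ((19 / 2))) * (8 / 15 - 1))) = -36100 / 15939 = -2.26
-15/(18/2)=-5/3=-1.67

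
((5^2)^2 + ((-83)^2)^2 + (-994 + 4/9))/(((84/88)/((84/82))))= 18793349168/369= 50930485.55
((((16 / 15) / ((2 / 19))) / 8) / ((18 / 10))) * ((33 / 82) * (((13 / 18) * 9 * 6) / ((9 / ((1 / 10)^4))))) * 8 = 2717 / 2767500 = 0.00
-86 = -86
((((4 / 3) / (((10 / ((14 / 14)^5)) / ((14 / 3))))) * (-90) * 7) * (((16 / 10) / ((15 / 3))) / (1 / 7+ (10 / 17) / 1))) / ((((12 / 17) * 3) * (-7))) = 226576 / 19575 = 11.57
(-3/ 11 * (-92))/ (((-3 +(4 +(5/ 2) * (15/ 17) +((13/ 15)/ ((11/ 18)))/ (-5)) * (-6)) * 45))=-1955/ 135108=-0.01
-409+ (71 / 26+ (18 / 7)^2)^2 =-321.71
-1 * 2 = -2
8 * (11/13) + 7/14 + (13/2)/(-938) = 177113/24388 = 7.26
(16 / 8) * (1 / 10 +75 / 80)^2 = 6889 / 3200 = 2.15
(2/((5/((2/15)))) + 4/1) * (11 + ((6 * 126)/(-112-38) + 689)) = 5281696/1875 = 2816.90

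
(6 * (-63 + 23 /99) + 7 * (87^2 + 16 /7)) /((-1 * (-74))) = 1736539 /2442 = 711.11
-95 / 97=-0.98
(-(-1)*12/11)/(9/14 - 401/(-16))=1344/31669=0.04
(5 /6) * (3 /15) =1 /6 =0.17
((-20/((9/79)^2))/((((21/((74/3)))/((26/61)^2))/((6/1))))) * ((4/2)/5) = -789.20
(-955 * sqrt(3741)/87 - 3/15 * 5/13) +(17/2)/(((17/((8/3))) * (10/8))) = 193/195 - 955 * sqrt(3741)/87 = -670.41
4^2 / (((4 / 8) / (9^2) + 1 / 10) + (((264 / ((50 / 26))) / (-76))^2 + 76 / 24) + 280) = 584820000 / 10473234943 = 0.06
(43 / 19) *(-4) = -172 / 19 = -9.05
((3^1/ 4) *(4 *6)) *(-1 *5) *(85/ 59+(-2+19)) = -97920/ 59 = -1659.66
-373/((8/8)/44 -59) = 16412/2595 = 6.32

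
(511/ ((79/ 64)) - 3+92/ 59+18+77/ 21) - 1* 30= 5651938/ 13983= 404.20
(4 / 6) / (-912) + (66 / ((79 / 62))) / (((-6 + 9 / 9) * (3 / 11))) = -20525867 / 540360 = -37.99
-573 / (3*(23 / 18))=-3438 / 23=-149.48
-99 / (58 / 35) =-3465 / 58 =-59.74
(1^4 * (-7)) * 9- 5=-68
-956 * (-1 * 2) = 1912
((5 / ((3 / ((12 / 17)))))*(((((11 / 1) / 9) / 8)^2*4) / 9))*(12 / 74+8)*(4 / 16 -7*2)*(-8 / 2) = 5024525 / 917082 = 5.48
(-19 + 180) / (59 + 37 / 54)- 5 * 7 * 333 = -37555371 / 3223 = -11652.30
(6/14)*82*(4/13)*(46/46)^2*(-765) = -752760/91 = -8272.09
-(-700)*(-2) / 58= -700 / 29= -24.14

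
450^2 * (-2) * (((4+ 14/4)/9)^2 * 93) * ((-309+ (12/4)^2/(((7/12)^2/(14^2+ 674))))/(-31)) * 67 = 62884175343750/49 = 1283350517219.39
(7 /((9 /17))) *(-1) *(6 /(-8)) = 9.92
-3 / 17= -0.18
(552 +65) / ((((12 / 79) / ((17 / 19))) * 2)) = 828631 / 456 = 1817.17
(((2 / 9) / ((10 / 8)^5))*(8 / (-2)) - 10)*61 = -17655962 / 28125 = -627.77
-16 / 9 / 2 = -0.89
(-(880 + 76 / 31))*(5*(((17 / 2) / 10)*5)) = -581315 / 31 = -18752.10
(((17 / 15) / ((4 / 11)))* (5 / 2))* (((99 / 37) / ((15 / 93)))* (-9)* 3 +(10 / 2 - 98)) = -1559393 / 370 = -4214.58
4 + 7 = 11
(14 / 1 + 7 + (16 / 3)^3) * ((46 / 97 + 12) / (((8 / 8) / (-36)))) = -22568920 / 291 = -77556.43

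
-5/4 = -1.25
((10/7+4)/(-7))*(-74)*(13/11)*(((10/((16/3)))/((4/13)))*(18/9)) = 826.58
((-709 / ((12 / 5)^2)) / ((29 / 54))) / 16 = -53175 / 3712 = -14.33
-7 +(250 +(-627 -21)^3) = -272097549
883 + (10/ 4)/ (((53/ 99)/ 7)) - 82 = 88371/ 106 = 833.69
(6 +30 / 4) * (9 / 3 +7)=135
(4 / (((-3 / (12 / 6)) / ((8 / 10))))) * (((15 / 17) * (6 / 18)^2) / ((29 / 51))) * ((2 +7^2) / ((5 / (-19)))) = 10336 / 145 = 71.28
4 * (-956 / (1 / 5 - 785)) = 4780 / 981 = 4.87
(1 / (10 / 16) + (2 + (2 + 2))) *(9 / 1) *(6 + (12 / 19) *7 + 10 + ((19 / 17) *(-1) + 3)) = 129672 / 85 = 1525.55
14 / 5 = 2.80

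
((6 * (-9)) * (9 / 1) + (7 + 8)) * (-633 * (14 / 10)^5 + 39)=4953486276 / 3125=1585115.61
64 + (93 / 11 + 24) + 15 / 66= 2127 / 22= 96.68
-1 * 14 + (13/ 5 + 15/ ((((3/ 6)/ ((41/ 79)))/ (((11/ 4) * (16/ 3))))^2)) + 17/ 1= 325965844/ 93615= 3481.98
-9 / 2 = -4.50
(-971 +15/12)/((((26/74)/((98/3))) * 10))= -2344209/260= -9016.19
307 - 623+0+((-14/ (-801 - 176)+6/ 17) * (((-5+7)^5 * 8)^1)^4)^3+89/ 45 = 809247940004260512509408907860132596350701/ 206178306953805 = 3924990712944283990526075000.00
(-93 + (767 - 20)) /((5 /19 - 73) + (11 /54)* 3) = -223668 /24667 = -9.07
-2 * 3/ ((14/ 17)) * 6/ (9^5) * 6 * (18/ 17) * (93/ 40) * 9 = -31/ 315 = -0.10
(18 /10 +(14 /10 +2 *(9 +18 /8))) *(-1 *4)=-102.80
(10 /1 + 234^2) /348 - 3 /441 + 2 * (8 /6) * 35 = 2137469 /8526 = 250.70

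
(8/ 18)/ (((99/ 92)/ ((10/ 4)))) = 920/ 891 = 1.03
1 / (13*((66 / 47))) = 0.05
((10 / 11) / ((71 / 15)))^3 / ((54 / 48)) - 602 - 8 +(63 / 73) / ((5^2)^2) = -13258071213545167 / 21734816558125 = -609.99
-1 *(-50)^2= -2500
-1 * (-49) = 49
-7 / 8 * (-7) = 49 / 8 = 6.12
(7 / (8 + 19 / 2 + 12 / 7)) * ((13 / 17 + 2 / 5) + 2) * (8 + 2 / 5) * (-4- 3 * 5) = -78204 / 425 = -184.01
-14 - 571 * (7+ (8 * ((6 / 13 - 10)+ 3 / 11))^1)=38314.87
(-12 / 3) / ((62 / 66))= -132 / 31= -4.26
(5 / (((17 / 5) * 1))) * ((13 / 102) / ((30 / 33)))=715 / 3468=0.21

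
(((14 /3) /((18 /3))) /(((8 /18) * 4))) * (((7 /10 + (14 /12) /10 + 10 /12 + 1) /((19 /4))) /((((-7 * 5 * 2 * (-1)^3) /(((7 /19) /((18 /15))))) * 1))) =371 /346560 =0.00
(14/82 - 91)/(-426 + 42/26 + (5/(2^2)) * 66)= 96824/364449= 0.27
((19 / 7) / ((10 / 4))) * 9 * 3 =1026 / 35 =29.31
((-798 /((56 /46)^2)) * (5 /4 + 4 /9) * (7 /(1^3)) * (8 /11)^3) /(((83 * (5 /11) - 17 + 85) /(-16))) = 156956416 /422169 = 371.79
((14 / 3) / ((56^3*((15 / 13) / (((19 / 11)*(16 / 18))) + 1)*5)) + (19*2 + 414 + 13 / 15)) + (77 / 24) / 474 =8737035738037 / 19292444640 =452.87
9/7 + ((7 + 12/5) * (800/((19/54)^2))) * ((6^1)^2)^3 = 2834037945.66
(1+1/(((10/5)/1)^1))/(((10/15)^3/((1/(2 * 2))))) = 81/64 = 1.27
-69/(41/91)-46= -8165/41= -199.15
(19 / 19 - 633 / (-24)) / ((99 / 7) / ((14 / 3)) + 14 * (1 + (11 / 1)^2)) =147 / 9188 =0.02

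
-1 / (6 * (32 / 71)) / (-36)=71 / 6912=0.01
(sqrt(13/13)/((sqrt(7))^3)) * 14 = 2 * sqrt(7)/7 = 0.76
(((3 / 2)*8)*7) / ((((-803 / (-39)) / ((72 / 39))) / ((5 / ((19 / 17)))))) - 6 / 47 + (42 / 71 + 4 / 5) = 8899164416 / 254563045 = 34.96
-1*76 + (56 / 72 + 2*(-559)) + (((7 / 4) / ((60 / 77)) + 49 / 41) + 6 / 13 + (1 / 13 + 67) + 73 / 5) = -425069003 / 383760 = -1107.64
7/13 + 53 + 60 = 1476/13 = 113.54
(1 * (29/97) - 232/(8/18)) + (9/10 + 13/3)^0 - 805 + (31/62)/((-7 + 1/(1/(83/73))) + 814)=-1325.70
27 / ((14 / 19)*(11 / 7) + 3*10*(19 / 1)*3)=513 / 32512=0.02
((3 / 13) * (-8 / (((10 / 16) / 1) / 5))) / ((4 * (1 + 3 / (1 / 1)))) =-12 / 13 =-0.92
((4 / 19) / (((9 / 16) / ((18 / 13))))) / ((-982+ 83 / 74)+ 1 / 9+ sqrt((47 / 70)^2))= -1491840 / 2821485199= -0.00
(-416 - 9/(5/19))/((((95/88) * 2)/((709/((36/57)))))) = -17555549/75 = -234073.99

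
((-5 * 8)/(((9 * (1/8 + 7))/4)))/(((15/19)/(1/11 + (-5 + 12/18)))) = 35840/2673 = 13.41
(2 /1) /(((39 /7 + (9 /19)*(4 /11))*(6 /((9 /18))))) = 1463 /50418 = 0.03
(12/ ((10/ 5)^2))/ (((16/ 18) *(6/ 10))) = 45/ 8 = 5.62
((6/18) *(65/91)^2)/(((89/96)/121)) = 96800/4361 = 22.20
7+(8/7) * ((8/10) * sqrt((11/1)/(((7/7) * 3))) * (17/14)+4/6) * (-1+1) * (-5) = 7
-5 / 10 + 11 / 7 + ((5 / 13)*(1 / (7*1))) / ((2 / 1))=100 / 91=1.10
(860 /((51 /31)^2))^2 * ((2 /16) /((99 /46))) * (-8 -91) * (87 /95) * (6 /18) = -22779254988860 /128538819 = -177216.93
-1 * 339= -339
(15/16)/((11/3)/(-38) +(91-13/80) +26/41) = 175275/17083499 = 0.01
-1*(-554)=554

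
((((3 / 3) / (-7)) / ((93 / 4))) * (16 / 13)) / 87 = -64 / 736281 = -0.00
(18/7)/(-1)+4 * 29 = 794/7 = 113.43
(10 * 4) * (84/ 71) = 3360/ 71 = 47.32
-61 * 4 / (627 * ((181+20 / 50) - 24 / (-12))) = -0.00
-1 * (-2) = 2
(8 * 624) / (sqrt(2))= 2496 * sqrt(2)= 3529.88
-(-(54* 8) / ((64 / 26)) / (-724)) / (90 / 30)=-117 / 1448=-0.08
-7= -7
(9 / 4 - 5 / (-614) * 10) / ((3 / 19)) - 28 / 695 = 37702763 / 2560380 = 14.73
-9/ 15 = -3/ 5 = -0.60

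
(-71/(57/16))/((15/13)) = -14768/855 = -17.27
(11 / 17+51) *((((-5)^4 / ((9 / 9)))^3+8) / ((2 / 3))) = 321533213661 / 17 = 18913718450.65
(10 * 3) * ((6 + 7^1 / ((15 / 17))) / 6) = 69.67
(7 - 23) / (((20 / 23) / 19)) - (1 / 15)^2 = -78661 / 225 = -349.60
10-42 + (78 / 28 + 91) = 865 / 14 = 61.79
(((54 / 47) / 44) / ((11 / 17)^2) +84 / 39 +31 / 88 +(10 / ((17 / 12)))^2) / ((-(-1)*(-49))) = -14073523495 / 13161492344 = -1.07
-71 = -71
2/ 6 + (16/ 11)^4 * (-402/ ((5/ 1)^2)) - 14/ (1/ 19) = -370758341/ 1098075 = -337.64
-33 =-33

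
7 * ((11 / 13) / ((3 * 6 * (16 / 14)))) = 0.29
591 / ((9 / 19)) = 3743 / 3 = 1247.67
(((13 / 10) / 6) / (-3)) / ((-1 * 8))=13 / 1440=0.01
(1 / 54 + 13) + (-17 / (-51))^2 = 709 / 54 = 13.13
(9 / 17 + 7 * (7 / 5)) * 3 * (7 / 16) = 9219 / 680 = 13.56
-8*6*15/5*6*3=-2592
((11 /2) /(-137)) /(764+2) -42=-8815139 /209884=-42.00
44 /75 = 0.59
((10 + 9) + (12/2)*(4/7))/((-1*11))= -157/77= -2.04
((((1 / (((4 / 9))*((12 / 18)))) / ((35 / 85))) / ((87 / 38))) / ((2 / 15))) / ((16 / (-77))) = -479655 / 3712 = -129.22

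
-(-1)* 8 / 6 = 4 / 3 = 1.33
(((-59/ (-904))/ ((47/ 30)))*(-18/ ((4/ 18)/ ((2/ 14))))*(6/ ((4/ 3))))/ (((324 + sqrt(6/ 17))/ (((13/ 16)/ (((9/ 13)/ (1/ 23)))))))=-5560677135/ 16276775846464 + 4038255*sqrt(102)/ 65107103385856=-0.00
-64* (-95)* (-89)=-541120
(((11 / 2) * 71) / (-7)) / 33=-71 / 42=-1.69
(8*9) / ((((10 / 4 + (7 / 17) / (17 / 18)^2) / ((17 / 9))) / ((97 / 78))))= 64812296 / 1134939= 57.11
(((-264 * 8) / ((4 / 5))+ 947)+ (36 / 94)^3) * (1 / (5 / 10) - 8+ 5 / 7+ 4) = 225985509 / 103823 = 2176.64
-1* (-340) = 340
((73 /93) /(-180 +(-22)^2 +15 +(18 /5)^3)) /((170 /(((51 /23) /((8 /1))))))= 0.00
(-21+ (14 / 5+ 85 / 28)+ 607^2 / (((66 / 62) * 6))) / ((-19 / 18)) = -799324153 / 14630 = -54635.96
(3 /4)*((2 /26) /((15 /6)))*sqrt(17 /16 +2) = 21 /520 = 0.04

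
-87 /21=-4.14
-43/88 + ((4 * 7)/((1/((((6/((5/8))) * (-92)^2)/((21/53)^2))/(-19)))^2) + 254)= 50937476048697918187/2451695400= 20776429261.44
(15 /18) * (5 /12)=25 /72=0.35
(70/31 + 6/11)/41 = 956/13981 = 0.07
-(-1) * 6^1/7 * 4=24/7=3.43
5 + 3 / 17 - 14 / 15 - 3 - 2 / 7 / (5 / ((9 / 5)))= 10177 / 8925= 1.14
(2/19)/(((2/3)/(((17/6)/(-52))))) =-17/1976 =-0.01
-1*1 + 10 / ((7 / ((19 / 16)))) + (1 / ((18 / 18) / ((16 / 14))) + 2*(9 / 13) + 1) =3075 / 728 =4.22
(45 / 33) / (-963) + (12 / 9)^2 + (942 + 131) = 11385106 / 10593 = 1074.78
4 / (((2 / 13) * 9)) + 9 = 107 / 9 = 11.89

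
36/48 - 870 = -3477/4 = -869.25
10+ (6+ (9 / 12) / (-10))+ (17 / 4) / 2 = 361 / 20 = 18.05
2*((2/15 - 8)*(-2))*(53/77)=25016/1155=21.66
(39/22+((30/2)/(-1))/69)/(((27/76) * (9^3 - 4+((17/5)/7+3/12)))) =4186840/694050093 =0.01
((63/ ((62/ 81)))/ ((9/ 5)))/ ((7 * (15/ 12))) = 162/ 31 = 5.23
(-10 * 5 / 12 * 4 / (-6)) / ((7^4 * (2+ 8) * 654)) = 5 / 28264572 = 0.00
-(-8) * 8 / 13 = 64 / 13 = 4.92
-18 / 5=-3.60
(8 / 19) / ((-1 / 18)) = -144 / 19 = -7.58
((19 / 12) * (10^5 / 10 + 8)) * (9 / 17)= 142614 / 17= 8389.06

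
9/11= 0.82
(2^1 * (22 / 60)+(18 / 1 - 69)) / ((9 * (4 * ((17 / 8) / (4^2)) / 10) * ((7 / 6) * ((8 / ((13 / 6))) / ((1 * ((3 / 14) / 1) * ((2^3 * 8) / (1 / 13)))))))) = -32621056 / 7497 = -4351.21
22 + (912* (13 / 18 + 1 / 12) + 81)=2513 / 3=837.67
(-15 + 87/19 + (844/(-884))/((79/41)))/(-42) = 3621251/13932282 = 0.26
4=4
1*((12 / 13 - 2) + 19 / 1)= 233 / 13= 17.92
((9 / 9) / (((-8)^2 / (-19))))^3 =-6859 / 262144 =-0.03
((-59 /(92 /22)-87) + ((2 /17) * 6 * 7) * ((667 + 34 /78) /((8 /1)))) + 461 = 7849485 /10166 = 772.13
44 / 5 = 8.80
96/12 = 8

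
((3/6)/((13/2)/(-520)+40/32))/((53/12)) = 160/1749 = 0.09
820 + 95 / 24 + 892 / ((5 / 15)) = 83999 / 24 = 3499.96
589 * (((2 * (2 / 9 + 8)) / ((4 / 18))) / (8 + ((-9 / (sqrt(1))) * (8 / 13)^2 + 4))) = 3683017 / 726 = 5073.03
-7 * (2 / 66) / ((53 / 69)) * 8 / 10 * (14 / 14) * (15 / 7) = -276 / 583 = -0.47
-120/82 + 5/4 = -35/164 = -0.21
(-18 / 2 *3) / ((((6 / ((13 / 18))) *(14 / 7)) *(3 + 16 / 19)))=-247 / 584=-0.42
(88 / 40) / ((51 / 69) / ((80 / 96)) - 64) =-253 / 7258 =-0.03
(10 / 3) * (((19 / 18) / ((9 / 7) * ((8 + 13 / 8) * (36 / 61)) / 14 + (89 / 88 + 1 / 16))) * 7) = 49976080 / 3237489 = 15.44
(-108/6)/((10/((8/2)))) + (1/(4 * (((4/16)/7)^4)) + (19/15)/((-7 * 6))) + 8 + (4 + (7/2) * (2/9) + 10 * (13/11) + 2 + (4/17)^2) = 20519503027/133518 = 153683.42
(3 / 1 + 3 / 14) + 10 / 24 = 305 / 84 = 3.63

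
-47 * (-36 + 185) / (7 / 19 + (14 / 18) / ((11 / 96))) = -4390881 / 4487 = -978.58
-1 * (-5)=5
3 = 3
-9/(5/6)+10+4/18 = -26/45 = -0.58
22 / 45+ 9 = 427 / 45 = 9.49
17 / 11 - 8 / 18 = 109 / 99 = 1.10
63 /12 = 21 /4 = 5.25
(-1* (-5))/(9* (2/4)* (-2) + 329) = 1/64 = 0.02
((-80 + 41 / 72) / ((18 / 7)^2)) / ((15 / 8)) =-280231 / 43740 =-6.41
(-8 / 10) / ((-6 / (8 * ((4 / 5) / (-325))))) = -64 / 24375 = -0.00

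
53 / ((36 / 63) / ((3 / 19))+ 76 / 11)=12243 / 2432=5.03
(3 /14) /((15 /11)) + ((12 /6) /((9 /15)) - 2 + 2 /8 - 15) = -5569 /420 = -13.26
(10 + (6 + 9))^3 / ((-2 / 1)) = -15625 / 2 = -7812.50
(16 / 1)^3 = 4096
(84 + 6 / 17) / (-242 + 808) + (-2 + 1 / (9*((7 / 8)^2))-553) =-1176892204 / 2121651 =-554.71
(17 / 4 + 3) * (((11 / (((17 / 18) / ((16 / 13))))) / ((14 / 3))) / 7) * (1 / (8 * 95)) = 0.00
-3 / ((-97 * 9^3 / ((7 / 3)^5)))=16807 / 5727753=0.00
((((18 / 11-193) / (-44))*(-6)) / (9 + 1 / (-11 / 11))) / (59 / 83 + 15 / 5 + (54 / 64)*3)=-1048290 / 2006059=-0.52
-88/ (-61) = 88/ 61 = 1.44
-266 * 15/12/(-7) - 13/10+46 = 461/5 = 92.20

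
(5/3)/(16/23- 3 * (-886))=23/36690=0.00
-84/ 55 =-1.53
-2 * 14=-28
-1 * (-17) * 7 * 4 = 476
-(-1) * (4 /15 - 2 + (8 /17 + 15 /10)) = 121 /510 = 0.24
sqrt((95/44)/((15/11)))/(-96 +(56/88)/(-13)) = -143 * sqrt(57)/82410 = -0.01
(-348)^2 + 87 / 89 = 10778343 / 89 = 121104.98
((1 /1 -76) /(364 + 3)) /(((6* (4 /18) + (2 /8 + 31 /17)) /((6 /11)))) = -18360 /561143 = -0.03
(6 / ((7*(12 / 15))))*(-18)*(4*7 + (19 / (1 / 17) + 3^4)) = -58320 / 7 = -8331.43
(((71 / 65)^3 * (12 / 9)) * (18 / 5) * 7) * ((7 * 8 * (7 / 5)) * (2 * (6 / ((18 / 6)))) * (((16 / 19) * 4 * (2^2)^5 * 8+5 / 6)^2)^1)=77753098858807060071488 / 7435471875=10457049689103.57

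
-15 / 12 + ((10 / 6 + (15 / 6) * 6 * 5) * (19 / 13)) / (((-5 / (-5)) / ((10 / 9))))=173045 / 1404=123.25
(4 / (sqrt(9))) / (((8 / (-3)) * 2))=-1 / 4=-0.25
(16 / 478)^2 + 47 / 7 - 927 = -367973034 / 399847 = -920.28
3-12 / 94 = 135 / 47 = 2.87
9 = 9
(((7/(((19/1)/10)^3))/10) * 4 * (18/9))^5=5507317760000000000/15181127029874798299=0.36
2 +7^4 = 2403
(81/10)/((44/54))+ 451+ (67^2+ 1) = 1089207/220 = 4950.94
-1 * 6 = -6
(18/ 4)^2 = 81/ 4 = 20.25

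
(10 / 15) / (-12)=-1 / 18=-0.06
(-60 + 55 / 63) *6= -7450 / 21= -354.76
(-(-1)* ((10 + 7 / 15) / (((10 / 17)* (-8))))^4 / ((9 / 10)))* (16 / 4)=50745121320721 / 466560000000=108.76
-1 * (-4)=4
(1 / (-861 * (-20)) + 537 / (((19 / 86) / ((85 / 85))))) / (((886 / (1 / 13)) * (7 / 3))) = 795254059 / 8793071560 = 0.09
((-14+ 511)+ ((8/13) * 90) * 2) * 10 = 79010/13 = 6077.69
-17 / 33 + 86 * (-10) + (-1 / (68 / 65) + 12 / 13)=-25103905 / 29172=-860.55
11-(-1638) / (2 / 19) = 15572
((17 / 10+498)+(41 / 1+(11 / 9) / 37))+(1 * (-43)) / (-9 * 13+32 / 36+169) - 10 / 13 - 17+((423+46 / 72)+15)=2474758786 / 2575755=960.79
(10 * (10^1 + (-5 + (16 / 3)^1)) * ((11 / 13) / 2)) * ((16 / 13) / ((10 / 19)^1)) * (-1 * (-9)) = 155496 / 169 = 920.09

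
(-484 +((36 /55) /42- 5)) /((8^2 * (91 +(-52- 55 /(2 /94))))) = 188259 /62733440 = 0.00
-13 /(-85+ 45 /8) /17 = 104 /10795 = 0.01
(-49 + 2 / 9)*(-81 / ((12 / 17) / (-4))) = -22389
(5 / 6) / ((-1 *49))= -5 / 294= -0.02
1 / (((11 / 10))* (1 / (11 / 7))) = 10 / 7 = 1.43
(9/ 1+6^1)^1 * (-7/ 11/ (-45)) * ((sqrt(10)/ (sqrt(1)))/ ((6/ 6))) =7 * sqrt(10)/ 33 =0.67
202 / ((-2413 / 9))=-1818 / 2413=-0.75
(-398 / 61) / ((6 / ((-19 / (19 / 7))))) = 1393 / 183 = 7.61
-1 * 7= -7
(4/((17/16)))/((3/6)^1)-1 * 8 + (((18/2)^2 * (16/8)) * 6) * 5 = 82612/17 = 4859.53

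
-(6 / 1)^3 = -216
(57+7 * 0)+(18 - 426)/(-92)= 1413/23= 61.43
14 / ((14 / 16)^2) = 128 / 7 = 18.29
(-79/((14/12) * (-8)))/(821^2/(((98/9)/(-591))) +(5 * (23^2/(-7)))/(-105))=-0.00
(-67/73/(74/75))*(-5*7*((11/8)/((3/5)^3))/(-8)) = -80609375/3111552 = -25.91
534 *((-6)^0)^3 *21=11214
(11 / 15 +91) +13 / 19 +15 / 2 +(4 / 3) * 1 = 57713 / 570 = 101.25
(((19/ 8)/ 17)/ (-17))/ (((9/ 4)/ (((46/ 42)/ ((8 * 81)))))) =-0.00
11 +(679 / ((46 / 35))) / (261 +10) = 160891 / 12466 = 12.91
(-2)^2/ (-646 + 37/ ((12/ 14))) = -24/ 3617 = -0.01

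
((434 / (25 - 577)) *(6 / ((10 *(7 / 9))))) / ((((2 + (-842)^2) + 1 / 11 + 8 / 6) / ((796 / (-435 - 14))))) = 1832193 / 1208048587375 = 0.00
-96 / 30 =-16 / 5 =-3.20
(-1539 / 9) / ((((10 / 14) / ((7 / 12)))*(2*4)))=-2793 / 160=-17.46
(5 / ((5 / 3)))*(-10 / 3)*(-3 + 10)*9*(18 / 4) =-2835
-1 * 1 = -1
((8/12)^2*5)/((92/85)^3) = 1.75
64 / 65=0.98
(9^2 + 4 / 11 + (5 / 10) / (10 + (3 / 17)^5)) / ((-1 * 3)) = -25431493697 / 937121658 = -27.14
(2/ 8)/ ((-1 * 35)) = -1/ 140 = -0.01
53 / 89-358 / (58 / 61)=-375.92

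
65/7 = 9.29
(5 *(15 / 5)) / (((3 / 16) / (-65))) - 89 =-5289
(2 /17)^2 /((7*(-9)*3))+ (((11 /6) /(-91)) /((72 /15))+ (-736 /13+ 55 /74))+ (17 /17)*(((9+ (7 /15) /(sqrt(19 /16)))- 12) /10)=-56.13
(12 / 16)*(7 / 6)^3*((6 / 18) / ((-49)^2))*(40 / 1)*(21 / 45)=1 / 324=0.00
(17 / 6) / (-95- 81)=-17 / 1056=-0.02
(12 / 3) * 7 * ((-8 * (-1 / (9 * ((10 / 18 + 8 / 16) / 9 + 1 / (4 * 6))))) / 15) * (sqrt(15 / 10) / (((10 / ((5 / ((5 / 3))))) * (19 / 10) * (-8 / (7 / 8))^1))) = -882 * sqrt(6) / 9785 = -0.22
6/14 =3/7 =0.43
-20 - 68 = -88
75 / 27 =25 / 9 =2.78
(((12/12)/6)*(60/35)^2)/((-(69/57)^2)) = -8664/25921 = -0.33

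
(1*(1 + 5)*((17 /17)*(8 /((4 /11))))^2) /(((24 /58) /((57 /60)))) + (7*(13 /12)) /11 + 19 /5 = 6671.59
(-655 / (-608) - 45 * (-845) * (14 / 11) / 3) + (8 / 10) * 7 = 539671289 / 33440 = 16138.50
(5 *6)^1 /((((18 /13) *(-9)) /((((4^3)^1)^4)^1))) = -1090519040 /27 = -40389594.07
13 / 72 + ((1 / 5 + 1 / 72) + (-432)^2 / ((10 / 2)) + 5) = 1343887 / 36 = 37330.19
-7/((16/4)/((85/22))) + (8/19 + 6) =-0.34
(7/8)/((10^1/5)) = 7/16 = 0.44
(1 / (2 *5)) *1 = 1 / 10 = 0.10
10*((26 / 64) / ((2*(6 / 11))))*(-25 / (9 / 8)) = -17875 / 216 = -82.75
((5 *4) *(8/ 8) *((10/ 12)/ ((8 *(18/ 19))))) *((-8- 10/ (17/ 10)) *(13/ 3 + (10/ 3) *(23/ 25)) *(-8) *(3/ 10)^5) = 373293/ 85000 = 4.39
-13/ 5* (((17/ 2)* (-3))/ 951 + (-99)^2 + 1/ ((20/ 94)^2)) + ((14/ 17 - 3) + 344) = -67896390263/ 2694500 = -25198.14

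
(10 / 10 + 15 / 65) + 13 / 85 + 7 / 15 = 6134 / 3315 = 1.85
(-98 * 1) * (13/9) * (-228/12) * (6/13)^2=7448/13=572.92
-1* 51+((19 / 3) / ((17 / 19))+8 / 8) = -2189 / 51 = -42.92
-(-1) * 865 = 865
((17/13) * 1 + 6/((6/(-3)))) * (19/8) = -209/52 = -4.02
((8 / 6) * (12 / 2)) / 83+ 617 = 51219 / 83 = 617.10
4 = 4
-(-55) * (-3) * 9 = -1485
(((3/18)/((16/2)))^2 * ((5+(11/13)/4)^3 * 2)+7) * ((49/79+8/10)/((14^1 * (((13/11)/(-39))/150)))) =-35599432126665/9952796672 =-3576.83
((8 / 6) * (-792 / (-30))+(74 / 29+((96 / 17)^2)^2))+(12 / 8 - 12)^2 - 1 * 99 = 1065.93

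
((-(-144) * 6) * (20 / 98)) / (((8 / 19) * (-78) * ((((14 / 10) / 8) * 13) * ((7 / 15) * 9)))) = -228000 / 405769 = -0.56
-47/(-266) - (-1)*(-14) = -13.82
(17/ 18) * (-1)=-17/ 18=-0.94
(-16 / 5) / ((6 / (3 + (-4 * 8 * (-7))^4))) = -20141047832 / 15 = -1342736522.13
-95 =-95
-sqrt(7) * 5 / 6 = -5 * sqrt(7) / 6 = -2.20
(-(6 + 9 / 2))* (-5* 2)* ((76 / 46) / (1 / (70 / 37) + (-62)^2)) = 279300 / 6189691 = 0.05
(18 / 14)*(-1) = -9 / 7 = -1.29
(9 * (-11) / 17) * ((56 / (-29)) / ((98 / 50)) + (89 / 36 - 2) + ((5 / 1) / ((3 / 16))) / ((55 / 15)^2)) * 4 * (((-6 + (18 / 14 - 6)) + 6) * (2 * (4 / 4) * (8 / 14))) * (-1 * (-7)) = 31206984 / 24157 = 1291.84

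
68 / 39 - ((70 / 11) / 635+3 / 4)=214351 / 217932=0.98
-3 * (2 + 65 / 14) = -279 / 14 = -19.93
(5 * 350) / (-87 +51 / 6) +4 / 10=-17186 / 785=-21.89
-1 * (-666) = 666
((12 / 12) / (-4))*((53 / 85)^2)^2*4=-0.15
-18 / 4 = -9 / 2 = -4.50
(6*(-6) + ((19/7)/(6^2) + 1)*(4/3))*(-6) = 13066/63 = 207.40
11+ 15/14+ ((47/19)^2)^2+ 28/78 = 3548794453/71155266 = 49.87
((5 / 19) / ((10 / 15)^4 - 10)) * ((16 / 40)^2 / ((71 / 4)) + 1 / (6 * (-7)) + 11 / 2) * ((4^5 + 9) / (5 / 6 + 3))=-17107865253 / 431120165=-39.68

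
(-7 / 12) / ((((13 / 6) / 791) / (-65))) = 27685 / 2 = 13842.50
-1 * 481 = -481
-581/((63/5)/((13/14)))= -5395/126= -42.82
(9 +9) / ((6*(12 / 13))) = 13 / 4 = 3.25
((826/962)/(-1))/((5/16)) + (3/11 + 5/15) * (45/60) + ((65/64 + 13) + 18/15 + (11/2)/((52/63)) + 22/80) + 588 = 205836331/338624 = 607.86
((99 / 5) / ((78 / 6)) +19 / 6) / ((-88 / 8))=-1829 / 4290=-0.43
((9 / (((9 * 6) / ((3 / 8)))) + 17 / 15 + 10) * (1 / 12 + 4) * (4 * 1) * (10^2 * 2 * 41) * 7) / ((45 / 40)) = 755745620 / 81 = 9330192.84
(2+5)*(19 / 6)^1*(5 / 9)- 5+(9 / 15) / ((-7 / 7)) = 1813 / 270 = 6.71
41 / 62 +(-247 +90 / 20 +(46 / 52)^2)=-5051573 / 20956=-241.06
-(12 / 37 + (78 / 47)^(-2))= -154741 / 225108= -0.69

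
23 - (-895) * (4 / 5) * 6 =4319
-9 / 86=-0.10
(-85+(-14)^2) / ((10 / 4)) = 44.40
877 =877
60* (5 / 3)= 100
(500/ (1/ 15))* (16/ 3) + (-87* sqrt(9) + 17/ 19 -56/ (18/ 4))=6793394/ 171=39727.45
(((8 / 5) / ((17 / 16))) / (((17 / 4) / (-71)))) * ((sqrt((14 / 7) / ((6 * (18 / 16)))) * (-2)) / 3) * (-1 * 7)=-1017856 * sqrt(6) / 39015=-63.90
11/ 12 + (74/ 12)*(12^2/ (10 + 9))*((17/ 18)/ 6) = 8.27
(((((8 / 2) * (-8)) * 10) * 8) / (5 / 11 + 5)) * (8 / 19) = -11264 / 57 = -197.61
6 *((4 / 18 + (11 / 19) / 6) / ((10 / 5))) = 0.96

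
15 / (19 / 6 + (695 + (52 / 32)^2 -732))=-2880 / 5989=-0.48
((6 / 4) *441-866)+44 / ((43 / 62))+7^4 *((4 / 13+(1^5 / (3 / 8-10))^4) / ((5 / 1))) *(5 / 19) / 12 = -128584682153 / 933012366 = -137.82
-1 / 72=-0.01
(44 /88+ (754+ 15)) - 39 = 1461 /2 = 730.50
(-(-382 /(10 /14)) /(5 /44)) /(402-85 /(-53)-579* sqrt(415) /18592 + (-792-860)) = -114551593737641984 /30386410472054925 + 14287990275328* sqrt(415) /151932052360274625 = -3.77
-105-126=-231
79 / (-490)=-79 / 490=-0.16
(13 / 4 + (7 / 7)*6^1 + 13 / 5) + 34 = 917 / 20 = 45.85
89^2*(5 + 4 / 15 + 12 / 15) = 720811 / 15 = 48054.07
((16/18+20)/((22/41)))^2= 14853316/9801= 1515.49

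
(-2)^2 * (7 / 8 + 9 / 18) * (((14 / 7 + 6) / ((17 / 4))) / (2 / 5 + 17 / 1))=880 / 1479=0.59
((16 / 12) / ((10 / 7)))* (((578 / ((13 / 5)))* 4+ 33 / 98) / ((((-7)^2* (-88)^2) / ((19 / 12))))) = 21532871 / 6215489280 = 0.00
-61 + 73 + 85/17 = 17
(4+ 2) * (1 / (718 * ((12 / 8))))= 2 / 359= 0.01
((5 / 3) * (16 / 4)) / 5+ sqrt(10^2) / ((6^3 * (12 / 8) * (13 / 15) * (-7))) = 6527 / 4914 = 1.33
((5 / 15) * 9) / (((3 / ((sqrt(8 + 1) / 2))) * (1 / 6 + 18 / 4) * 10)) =9 / 280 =0.03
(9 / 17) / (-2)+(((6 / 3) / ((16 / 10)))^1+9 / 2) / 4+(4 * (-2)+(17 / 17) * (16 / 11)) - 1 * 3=-25051 / 2992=-8.37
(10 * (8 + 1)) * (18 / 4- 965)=-86445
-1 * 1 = -1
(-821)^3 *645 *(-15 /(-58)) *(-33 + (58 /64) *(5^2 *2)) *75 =-79105728538085625 /928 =-85243241959143.99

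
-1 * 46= -46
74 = 74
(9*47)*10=4230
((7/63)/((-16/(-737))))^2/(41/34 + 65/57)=175443587/15714432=11.16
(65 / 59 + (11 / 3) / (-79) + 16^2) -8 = 3482540 / 13983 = 249.06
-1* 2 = -2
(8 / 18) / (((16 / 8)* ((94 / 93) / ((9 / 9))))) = 31 / 141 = 0.22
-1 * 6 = -6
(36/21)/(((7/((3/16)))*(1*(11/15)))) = 135/2156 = 0.06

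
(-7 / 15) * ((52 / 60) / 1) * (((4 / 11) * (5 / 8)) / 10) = -91 / 9900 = -0.01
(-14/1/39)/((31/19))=-266/1209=-0.22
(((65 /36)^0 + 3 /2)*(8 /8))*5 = 25 /2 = 12.50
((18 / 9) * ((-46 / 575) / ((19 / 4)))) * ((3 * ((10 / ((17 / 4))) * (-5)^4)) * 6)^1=-288000 / 323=-891.64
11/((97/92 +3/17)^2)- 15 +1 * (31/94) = -234617601/31666250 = -7.41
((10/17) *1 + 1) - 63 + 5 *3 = -789/17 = -46.41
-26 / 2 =-13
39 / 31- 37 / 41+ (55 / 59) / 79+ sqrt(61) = 2176677 / 5924131+ sqrt(61) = 8.18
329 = 329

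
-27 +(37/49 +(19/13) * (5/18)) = -296269/11466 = -25.84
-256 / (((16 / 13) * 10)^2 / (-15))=507 / 20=25.35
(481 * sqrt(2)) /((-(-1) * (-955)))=-481 * sqrt(2) /955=-0.71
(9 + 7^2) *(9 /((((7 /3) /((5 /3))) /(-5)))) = -13050 /7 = -1864.29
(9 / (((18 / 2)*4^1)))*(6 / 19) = 0.08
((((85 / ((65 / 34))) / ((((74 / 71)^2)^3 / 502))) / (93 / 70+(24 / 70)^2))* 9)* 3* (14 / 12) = 379274.34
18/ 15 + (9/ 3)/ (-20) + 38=781/ 20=39.05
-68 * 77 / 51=-308 / 3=-102.67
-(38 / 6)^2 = -361 / 9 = -40.11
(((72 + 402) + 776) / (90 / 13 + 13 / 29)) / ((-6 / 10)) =-2356250 / 8337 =-282.63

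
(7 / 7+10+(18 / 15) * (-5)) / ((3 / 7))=35 / 3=11.67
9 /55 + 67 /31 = 3964 /1705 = 2.32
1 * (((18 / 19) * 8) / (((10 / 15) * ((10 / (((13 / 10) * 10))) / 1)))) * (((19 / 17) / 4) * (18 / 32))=3159 / 1360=2.32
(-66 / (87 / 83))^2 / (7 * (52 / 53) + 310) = 88358314 / 7061877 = 12.51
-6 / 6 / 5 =-1 / 5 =-0.20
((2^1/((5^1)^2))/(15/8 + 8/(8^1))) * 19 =0.53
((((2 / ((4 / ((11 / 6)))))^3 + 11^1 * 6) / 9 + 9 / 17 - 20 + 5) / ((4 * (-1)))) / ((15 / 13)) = 24236537 / 15863040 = 1.53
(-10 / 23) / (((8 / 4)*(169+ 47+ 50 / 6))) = -15 / 15479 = -0.00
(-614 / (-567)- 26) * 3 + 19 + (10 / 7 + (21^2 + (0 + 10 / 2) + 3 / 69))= 1702810 / 4347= 391.72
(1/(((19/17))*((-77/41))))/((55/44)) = -2788/7315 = -0.38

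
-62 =-62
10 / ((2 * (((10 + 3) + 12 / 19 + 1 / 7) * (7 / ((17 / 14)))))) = 1615 / 25648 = 0.06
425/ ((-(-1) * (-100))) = -17/ 4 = -4.25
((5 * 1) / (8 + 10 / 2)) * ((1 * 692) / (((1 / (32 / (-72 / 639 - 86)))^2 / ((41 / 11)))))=183069762560 / 1336370607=136.99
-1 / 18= -0.06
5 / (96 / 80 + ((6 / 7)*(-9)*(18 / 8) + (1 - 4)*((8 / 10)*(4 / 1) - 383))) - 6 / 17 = -465812 / 1336659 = -0.35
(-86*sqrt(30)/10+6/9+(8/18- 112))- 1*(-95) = -43*sqrt(30)/5- 143/9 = -62.99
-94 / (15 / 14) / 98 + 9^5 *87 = 539412521 / 105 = 5137262.10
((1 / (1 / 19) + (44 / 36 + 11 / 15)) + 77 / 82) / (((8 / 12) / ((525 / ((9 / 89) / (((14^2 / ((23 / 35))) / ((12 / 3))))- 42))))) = -431603699975 / 1051315932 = -410.54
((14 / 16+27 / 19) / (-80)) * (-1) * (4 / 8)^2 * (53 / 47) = 18497 / 2286080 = 0.01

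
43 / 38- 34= -1249 / 38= -32.87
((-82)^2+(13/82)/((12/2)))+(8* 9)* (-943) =-61171.97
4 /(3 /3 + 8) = 4 /9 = 0.44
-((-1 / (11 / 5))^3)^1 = 125 / 1331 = 0.09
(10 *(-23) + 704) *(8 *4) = 15168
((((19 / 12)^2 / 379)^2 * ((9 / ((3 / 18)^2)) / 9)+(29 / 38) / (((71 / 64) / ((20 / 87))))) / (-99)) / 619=-17826409109 / 6839725881155904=-0.00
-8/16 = -1/2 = -0.50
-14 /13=-1.08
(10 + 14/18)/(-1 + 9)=1.35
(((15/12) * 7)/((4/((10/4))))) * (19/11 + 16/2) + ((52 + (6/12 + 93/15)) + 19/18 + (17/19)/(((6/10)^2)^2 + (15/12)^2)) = 577903700347/5092544160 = 113.48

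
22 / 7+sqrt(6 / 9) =sqrt(6) / 3+22 / 7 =3.96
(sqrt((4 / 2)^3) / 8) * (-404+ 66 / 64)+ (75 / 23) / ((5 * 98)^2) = 3 / 220892-12895 * sqrt(2) / 128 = -142.47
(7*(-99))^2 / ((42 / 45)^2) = 2205225 / 4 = 551306.25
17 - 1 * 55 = -38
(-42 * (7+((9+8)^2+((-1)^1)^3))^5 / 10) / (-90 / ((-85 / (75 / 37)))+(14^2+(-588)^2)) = -27124134.85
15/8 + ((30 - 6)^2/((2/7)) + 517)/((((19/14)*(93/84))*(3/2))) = 15913481/14136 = 1125.74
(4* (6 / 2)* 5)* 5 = 300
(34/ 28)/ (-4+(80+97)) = 17/ 2422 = 0.01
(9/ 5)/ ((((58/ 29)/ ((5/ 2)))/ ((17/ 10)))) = 153/ 40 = 3.82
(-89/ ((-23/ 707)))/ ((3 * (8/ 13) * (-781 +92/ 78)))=-10633987/ 5595992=-1.90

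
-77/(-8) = 77/8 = 9.62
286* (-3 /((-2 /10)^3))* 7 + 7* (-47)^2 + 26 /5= 3831091 /5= 766218.20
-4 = -4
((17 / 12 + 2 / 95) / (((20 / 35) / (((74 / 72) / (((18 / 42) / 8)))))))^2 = 8829853851049 / 3789633600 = 2330.00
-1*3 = -3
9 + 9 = 18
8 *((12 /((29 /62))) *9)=53568 /29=1847.17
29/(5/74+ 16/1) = 74/41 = 1.80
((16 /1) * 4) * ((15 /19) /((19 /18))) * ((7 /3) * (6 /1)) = 241920 /361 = 670.14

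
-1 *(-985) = 985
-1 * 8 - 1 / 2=-17 / 2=-8.50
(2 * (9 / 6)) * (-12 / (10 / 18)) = -324 / 5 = -64.80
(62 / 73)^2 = 3844 / 5329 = 0.72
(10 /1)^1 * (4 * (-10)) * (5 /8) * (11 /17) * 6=-970.59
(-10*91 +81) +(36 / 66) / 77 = -702157 / 847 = -828.99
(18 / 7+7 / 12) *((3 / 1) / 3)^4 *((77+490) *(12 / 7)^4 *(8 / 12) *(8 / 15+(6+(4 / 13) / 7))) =14800340736 / 218491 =67738.90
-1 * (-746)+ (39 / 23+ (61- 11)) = 18347 / 23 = 797.70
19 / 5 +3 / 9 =62 / 15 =4.13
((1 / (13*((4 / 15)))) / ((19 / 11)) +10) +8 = 17949 / 988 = 18.17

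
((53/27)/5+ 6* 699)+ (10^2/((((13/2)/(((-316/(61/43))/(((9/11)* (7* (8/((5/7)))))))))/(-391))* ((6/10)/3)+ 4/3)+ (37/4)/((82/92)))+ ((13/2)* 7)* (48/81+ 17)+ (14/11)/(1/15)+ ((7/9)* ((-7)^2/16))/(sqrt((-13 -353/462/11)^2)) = 80402896900834205252483/15766965142985156760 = 5099.45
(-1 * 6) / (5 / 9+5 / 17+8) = -459 / 677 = -0.68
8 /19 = 0.42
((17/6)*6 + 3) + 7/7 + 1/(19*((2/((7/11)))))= 8785/418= 21.02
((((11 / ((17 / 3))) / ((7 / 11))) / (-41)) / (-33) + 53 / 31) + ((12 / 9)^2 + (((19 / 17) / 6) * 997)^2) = 3192898027201 / 92564388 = 34493.81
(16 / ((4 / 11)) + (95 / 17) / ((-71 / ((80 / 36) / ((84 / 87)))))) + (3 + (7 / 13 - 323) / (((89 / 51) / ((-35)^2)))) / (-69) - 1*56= 6613520763826 / 2023527051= 3268.31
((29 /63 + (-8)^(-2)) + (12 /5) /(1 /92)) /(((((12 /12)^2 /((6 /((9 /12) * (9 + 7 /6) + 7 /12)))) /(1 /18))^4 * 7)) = 285499072 /3321035350605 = 0.00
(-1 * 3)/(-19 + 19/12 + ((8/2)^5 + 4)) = -36/12127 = -0.00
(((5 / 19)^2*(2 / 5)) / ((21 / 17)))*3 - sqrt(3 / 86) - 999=-2524303 / 2527 - sqrt(258) / 86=-999.12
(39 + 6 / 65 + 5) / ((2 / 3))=4299 / 65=66.14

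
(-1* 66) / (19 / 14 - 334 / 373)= -344652 / 2411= -142.95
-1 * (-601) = 601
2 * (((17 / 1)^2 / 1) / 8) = 289 / 4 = 72.25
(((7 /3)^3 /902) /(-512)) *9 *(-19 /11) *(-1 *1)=-6517 /15240192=-0.00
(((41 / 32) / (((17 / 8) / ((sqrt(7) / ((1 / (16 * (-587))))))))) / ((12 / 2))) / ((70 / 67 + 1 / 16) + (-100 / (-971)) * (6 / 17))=-2183.47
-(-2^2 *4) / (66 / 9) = 24 / 11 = 2.18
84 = 84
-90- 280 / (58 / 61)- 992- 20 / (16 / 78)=-85491 / 58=-1473.98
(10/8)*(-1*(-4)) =5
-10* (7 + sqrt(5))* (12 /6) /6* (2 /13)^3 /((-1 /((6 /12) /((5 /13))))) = 8* sqrt(5) /507 + 56 /507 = 0.15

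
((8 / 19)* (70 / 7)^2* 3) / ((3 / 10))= 8000 / 19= 421.05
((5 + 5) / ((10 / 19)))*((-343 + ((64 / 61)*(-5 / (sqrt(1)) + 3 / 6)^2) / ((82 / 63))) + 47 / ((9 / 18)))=-11056575 / 2501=-4420.86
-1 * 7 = -7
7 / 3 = 2.33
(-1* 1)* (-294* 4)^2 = -1382976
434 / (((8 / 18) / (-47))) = -91791 / 2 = -45895.50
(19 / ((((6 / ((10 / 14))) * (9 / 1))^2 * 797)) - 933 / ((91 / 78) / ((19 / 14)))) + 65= -16599043331 / 16268364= -1020.33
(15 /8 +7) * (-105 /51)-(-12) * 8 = 10571 /136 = 77.73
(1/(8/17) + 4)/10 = 49/80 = 0.61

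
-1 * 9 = -9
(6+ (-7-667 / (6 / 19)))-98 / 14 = -2120.17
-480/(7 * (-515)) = 96/721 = 0.13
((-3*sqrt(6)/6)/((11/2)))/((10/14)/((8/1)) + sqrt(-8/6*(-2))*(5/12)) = -28224/84755 + 1512*sqrt(6)/84755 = -0.29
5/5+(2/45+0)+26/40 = 61/36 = 1.69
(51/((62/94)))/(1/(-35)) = -2706.29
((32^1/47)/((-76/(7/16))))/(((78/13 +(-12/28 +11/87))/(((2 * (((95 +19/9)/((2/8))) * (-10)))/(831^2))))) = 261464/33787078047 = 0.00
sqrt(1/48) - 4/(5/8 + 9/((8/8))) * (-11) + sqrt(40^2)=sqrt(3)/12 + 312/7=44.72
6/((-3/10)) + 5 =-15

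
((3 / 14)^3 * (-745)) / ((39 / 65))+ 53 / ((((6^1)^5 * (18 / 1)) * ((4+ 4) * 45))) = -211159205821 / 17283248640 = -12.22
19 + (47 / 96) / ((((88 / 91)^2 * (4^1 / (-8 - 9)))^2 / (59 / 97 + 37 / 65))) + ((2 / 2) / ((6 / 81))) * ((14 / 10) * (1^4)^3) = 8691838399183 / 174511349760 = 49.81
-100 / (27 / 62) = -229.63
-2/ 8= -1/ 4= -0.25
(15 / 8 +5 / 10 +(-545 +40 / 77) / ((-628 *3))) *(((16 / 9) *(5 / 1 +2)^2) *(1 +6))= 25248818 / 15543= 1624.45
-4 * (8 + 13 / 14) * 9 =-321.43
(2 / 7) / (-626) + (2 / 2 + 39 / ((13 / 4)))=28482 / 2191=13.00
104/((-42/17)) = -42.10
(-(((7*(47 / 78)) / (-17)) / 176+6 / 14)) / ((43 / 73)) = -50941225 / 70246176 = -0.73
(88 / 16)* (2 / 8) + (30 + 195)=1811 / 8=226.38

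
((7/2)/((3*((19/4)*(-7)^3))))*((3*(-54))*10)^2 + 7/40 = -69977483/37240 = -1879.09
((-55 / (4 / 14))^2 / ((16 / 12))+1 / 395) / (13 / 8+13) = 175646641 / 92430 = 1900.32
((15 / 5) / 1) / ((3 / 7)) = 7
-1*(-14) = 14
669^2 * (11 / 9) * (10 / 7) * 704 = 3851013760 / 7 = 550144822.86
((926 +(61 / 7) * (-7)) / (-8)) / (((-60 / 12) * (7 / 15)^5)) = 131371875 / 134456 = 977.06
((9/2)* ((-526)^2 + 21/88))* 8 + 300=9960644.59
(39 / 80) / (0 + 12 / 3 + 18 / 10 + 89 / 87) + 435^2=8985920193 / 47488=189225.07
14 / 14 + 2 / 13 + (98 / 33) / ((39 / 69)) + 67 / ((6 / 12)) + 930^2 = 371102335 / 429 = 865040.41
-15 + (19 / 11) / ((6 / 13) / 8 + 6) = -50987 / 3465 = -14.71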